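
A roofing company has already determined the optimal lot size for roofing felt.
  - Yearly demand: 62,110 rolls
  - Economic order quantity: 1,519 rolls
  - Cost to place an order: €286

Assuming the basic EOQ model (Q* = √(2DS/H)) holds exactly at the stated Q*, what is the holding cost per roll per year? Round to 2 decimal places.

Since Q* = (2DS/H)^½, squaring gives Q*²·H = 2DS.
H = 2DS / Q² = 2 × 62,110 × 286 / 1,519² = 15.3972

€15.40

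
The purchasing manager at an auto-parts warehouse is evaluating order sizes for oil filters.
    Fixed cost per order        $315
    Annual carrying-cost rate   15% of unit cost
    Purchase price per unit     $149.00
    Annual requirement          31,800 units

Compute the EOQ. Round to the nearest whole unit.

H = i·C = 0.15 × $149 = $22.3500 per unit-year
EOQ = √(2DS/H) = √(2 × 31,800 × 315 / 22.35)
    = √(896,375.84) ≈ 946.77

947 units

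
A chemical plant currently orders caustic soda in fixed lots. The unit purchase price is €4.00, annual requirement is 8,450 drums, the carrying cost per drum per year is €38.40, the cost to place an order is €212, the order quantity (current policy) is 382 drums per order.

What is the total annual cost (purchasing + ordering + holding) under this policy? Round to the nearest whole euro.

€45,824

Ordering: D/Q × S = 8,450/382 × €212 = €4,689.53
Holding:  Q/2 × H = 382/2 × €38.4 = €7,334.40
Purchase cost = D·C = 8,450 × 4 = €33,800.00
Total = €4,689.53 + €7,334.40 + €33,800.00 = €45,823.93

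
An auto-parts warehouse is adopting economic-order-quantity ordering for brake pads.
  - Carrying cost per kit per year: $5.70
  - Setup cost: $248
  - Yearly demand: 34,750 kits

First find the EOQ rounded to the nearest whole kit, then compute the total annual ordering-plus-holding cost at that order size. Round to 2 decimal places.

$9,911.87

Optimal lot size Q* = (2 × 34,750 × $248 / $5.7)^½ ≈ 1,738.92 → Q = 1,739 kits
Ordering: D/Q × S = 34,750/1,739 × $248 = $4,955.72
Holding:  Q/2 × H = 1,739/2 × $5.7 = $4,956.15
Total = $4,955.72 + $4,956.15 = $9,911.87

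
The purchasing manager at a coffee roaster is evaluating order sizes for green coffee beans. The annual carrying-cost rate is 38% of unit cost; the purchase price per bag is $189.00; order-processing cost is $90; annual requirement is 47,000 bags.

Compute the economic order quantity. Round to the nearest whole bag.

Carrying cost H = $189 × 38% = $71.8200/bag/yr
Q* = √(2·D·S / H) = √(2·47,000·90 / 71.82) = √117,794.5 ≈ 343.21

343 bags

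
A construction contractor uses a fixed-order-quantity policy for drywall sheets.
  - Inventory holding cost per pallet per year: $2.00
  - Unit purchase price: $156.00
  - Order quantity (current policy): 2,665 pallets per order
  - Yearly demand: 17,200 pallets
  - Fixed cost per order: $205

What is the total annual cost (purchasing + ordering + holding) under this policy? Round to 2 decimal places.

Annual ordering cost = (D/Q)·S = (17,200/2,665) × 205 = $1,323.08
Annual holding cost  = (Q/2)·H = (2,665/2) × 2 = $2,665.00
Purchase cost = D·C = 17,200 × 156 = $2,683,200.00
Total = $1,323.08 + $2,665.00 + $2,683,200.00 = $2,687,188.08

$2,687,188.08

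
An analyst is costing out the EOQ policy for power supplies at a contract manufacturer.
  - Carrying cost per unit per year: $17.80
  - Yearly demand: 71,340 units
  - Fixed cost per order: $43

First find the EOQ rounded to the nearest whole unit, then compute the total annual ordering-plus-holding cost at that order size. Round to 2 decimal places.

$10,450.23

2DS/H = 2·71,340·43/17.8 = 344,676.40
EOQ = √344,676.40 ≈ 587.09 → Q = 587 units
Ordering: D/Q × S = 71,340/587 × $43 = $5,225.93
Holding:  Q/2 × H = 587/2 × $17.8 = $5,224.30
Total = $5,225.93 + $5,224.30 = $10,450.23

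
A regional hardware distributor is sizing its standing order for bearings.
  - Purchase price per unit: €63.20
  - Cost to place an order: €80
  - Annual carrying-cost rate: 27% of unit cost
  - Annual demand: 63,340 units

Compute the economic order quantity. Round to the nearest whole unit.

771 units

Holding cost per unit per year: H = 27% × €63.2 = €17.0640
EOQ = √(2DS/H) = √(2 × 63,340 × 80 / 17.064)
    = √(593,905.30) ≈ 770.65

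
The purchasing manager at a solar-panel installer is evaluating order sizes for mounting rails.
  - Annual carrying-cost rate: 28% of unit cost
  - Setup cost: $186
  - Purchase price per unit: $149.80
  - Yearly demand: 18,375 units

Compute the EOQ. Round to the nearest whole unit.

404 units

Holding cost per unit per year: H = 28% × $149.8 = $41.9440
2DS/H = 2·18,375·186/41.944 = 162,967.29
EOQ = √162,967.29 ≈ 403.69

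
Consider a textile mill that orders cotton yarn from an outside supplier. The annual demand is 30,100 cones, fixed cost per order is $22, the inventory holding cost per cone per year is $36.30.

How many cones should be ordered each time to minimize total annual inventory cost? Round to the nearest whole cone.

2DS/H = 2·30,100·22/36.3 = 36,484.85
EOQ = √36,484.85 ≈ 191.01

191 cones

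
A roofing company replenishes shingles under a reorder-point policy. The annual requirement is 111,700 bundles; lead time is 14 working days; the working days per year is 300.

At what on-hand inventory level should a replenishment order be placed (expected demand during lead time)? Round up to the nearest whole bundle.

5,213 bundles

Daily demand d = 111,700 / 300 = 372.333 bundles/day
Demand during lead time = 372.333 × 14 = 5,212.67
Reorder point = 5,212.67 → round up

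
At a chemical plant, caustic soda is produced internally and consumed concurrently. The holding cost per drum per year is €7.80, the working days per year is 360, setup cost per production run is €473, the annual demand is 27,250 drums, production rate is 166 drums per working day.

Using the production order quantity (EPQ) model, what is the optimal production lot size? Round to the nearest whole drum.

2,465 drums

Daily demand d = 27,250/360 = 75.694; p = 166; 1 − d/p = 0.54401
EPQ = √(2DS / (H(1 − d/p)))
    = √(2 × 27,250 × 473 / (7.8 × 0.54401)) ≈ 2,464.78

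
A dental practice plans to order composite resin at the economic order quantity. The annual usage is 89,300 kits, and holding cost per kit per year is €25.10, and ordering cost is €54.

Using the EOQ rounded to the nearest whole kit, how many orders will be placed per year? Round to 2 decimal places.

Optimal lot size Q* = (2 × 89,300 × €54 / €25.1)^½ ≈ 619.87 → Q = 620
N = D/Q = 89,300/620 ≈ 144.032 orders/yr

144.03 orders per year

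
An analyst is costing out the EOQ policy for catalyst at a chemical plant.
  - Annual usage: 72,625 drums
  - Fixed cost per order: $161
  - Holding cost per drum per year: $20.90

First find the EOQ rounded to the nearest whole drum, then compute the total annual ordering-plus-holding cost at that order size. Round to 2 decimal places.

Optimal lot size Q* = (2 × 72,625 × $161 / $20.9)^½ ≈ 1,057.79 → Q = 1,058 drums
Ordering: D/Q × S = 72,625/1,058 × $161 = $11,051.63
Holding:  Q/2 × H = 1,058/2 × $20.9 = $11,056.10
Total = $11,051.63 + $11,056.10 = $22,107.73

$22,107.73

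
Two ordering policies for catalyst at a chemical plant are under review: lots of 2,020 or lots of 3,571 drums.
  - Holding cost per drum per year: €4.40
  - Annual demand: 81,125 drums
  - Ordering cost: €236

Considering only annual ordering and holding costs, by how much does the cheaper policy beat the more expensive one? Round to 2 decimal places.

€704.39

Annual cost at Q: ordering D·S/Q plus holding Q·H/2.
TC(2,020) = (81,125/2,020)×236 + (2,020/2)×4.4 = €13,921.97
TC(3,571) = (81,125/3,571)×236 + (3,571/2)×4.4 = €13,217.58
Lots of 3,571 are cheaper by €704.39.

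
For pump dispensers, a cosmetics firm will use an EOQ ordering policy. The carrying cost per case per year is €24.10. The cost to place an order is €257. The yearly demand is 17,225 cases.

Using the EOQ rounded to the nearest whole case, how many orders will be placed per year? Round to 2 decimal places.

2DS/H = 2·17,225·257/24.1 = 367,371.37
EOQ = √367,371.37 ≈ 606.11 → Q = 606
Orders per year = D/Q = 17,225 / 606 = 28.424

28.42 orders per year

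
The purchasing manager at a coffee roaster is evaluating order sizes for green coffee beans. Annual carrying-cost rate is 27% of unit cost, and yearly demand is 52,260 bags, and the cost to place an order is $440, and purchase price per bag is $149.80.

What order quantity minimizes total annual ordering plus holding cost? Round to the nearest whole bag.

Holding cost per bag per year: H = 27% × $149.8 = $40.4460
Q* = √(2·D·S / H) = √(2·52,260·440 / 40.446) = √1,137,042.0 ≈ 1,066.32

1,066 bags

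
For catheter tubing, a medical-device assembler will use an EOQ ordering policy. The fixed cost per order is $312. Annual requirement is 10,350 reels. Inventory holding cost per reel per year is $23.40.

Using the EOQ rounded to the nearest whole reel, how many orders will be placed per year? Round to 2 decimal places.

Optimal lot size Q* = (2 × 10,350 × $312 / $23.4)^½ ≈ 525.36 → Q = 525
N = D/Q = 10,350/525 ≈ 19.714 orders/yr

19.71 orders per year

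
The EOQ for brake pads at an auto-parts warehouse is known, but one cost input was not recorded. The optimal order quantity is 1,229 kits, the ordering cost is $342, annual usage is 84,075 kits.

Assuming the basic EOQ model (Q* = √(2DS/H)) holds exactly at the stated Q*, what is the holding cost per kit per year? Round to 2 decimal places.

Since Q* = (2DS/H)^½, squaring gives Q*²·H = 2DS.
H = 2DS / Q² = 2 × 84,075 × 342 / 1,229² = 38.0732

$38.07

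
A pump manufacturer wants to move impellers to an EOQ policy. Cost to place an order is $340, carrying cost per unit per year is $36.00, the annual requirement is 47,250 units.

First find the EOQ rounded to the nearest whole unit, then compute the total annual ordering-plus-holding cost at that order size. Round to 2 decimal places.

EOQ = √(2DS/H) = √(2 × 47,250 × 340 / 36)
    = √(892,500.00) ≈ 944.72 → Q = 945 units
Annual ordering cost = (D/Q)·S = (47,250/945) × 340 = $17,000.00
Annual holding cost  = (Q/2)·H = (945/2) × 36 = $17,010.00
Total = $17,000.00 + $17,010.00 = $34,010.00

$34,010.00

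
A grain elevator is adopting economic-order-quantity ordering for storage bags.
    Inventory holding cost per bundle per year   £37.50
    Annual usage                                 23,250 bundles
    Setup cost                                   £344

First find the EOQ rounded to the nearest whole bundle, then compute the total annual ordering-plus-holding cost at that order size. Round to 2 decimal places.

2DS/H = 2·23,250·344/37.5 = 426,560.00
EOQ = √426,560.00 ≈ 653.12 → Q = 653 bundles
Orders/yr = 23,250/653 = 35.605; ordering cost = 35.605 × £344 = £12,248.09
Average inventory = 653/2 = 326.5; holding cost = 326.5 × £37.5 = £12,243.75
Total = £12,248.09 + £12,243.75 = £24,491.84

£24,491.84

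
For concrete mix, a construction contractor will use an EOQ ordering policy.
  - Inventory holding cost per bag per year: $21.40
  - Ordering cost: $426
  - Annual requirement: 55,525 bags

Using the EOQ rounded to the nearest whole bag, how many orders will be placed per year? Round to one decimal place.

2DS/H = 2·55,525·426/21.4 = 2,210,621.50
EOQ = √2,210,621.50 ≈ 1,486.82 → Q = 1,487
N = D/Q = 55,525/1,487 ≈ 37.340 orders/yr

37.3 orders per year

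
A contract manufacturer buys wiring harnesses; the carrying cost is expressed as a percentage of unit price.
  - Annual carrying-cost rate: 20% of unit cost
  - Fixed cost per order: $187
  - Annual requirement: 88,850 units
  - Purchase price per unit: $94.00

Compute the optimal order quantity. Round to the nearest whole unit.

Carrying cost H = $94 × 20% = $18.8000/unit/yr
2DS/H = 2·88,850·187/18.8 = 1,767,547.87
EOQ = √1,767,547.87 ≈ 1,329.49

1,329 units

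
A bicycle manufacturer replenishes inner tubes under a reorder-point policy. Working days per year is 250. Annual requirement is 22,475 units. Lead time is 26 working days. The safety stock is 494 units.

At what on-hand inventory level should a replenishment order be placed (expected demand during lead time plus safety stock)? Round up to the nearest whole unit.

2,832 units

Daily demand d = 22,475 / 250 = 89.900 units/day
Demand during lead time = 89.900 × 26 = 2,337.40
Reorder point = 2,337.40 + 494 = 2,831.40 → round up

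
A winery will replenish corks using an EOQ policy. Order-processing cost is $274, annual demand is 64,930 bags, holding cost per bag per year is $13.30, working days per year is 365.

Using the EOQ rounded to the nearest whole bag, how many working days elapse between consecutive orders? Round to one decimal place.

EOQ = √(2DS/H) = √(2 × 64,930 × 274 / 13.3)
    = √(2,675,311.28) ≈ 1,635.64 → Q = 1,636 bags
Days between orders = 365 / (D/Q) = 365 / 39.688 ≈ 9.197

9.2 days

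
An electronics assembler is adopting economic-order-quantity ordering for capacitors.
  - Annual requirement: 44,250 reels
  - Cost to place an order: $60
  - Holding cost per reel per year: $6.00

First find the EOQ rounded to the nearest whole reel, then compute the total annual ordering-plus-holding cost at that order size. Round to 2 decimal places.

Q* = √(2·D·S / H) = √(2·44,250·60 / 6) = √885,000.0 ≈ 940.74 → Q = 941 reels
Orders/yr = 44,250/941 = 47.024; ordering cost = 47.024 × $60 = $2,821.47
Average inventory = 941/2 = 470.5; holding cost = 470.5 × $6 = $2,823.00
Total = $2,821.47 + $2,823.00 = $5,644.47

$5,644.47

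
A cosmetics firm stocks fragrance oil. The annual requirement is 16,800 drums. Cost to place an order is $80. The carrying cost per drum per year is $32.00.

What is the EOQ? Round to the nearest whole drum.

290 drums

2DS/H = 2·16,800·80/32 = 84,000.00
EOQ = √84,000.00 ≈ 289.83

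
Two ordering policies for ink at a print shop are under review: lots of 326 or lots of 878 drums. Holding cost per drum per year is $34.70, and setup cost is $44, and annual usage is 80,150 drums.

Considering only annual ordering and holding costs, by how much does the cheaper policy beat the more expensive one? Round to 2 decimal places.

$2,776.04

Annual cost at Q: ordering D·S/Q plus holding Q·H/2.
TC(326) = (80,150/326)×44 + (326/2)×34.7 = $16,473.89
TC(878) = (80,150/878)×44 + (878/2)×34.7 = $19,249.93
Cheaper: Q = 326.  Difference = $2,776.04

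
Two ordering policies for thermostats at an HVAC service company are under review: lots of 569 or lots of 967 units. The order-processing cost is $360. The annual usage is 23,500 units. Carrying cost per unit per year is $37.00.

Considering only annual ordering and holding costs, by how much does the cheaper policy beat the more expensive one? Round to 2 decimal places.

TC(Q) = (D/Q)S + (Q/2)H
TC(569) = (23,500/569)×360 + (569/2)×37 = $25,394.69
TC(967) = (23,500/967)×360 + (967/2)×37 = $26,638.21
Cheaper: Q = 569.  Difference = $1,243.52

$1,243.52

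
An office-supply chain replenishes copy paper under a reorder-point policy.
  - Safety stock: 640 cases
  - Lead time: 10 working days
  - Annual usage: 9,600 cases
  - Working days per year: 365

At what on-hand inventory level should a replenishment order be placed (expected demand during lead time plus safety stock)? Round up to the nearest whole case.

904 cases

Daily demand d = 9,600 / 365 = 26.301 cases/day
Demand during lead time = 26.301 × 10 = 263.01
Reorder point = 263.01 + 640 = 903.01 → round up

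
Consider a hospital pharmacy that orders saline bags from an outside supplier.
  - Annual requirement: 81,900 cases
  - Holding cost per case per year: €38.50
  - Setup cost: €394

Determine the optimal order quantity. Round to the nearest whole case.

1,295 cases

Q* = √(2·D·S / H) = √(2·81,900·394 / 38.5) = √1,676,290.9 ≈ 1,294.72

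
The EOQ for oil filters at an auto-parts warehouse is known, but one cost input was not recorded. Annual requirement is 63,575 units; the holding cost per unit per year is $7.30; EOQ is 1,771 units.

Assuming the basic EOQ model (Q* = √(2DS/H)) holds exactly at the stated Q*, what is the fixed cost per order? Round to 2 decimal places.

$180.07

EOQ relation: Q² = 2DS/H, so rearrange for the unknown.
S = Q²H / (2D) = 1,771² × 7.3 / (2 × 63,575) = 180.0709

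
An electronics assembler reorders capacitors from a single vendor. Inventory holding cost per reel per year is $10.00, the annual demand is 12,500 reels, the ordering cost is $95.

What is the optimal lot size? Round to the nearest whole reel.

487 reels

2DS/H = 2·12,500·95/10 = 237,500.00
EOQ = √237,500.00 ≈ 487.34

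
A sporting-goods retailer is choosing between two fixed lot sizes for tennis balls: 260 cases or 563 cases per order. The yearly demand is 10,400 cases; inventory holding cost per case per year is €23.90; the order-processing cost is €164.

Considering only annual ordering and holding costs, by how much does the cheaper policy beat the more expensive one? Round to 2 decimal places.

€90.33

Annual cost at Q: ordering D·S/Q plus holding Q·H/2.
TC(260) = (10,400/260)×164 + (260/2)×23.9 = €9,667.00
TC(563) = (10,400/563)×164 + (563/2)×23.9 = €9,757.33
|ΔTC| = |€9,667.00 − €9,757.33| = €90.33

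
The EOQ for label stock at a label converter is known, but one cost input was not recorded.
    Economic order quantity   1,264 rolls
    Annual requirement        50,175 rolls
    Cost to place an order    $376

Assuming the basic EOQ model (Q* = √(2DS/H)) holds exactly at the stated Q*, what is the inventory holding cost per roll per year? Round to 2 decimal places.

$23.62

From Q* = √(2DS/H) ⇒ Q*² = 2DS/H.
H = 2DS / Q² = 2 × 50,175 × 376 / 1,264² = 23.6163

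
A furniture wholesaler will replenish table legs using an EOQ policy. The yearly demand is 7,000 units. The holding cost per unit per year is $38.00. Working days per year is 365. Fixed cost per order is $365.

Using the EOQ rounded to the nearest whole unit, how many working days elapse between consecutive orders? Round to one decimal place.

2DS/H = 2·7,000·365/38 = 134,473.68
EOQ = √134,473.68 ≈ 366.71 → Q = 367 units
T = Q/D × 365 days = 367/7,000 × 365 = 19.136 days

19.1 days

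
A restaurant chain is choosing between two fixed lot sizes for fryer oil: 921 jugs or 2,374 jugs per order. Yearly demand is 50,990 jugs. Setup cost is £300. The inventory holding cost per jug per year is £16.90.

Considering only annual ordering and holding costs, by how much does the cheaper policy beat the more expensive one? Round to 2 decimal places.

£2,112.28

Annual cost at Q: ordering D·S/Q plus holding Q·H/2.
TC(921) = (50,990/921)×300 + (921/2)×16.9 = £24,391.57
TC(2,374) = (50,990/2,374)×300 + (2,374/2)×16.9 = £26,503.86
Cheaper: Q = 921.  Difference = £2,112.28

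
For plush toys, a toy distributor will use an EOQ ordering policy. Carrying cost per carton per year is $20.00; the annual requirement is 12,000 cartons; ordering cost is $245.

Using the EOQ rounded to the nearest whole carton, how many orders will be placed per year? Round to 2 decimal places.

EOQ = √(2DS/H) = √(2 × 12,000 × 245 / 20)
    = √(294,000.00) ≈ 542.22 → Q = 542
Orders per year = D/Q = 12,000 / 542 = 22.140

22.14 orders per year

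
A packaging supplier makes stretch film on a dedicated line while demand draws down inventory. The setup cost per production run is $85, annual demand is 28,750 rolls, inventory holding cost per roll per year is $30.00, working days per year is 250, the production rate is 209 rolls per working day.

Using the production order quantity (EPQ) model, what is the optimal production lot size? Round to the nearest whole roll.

d = 28,750/250 = 115.0000 rolls/day;  effective holding cost H(1 − d/p) = 30·(1 − 115.0000/209) = 13.49282
Q* = √(2DS / H_eff) = √(2·28,750·85 / 13.49282) ≈ 601.86

602 rolls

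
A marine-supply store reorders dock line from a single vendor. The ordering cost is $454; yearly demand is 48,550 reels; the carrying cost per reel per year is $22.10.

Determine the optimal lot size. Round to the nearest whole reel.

1,412 reels

Q* = √(2·D·S / H) = √(2·48,550·454 / 22.1) = √1,994,724.0 ≈ 1,412.35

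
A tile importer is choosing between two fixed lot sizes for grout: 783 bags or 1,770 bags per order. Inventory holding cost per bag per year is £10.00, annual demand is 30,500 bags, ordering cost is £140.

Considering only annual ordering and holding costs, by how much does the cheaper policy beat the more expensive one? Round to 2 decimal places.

£1,894.04

For each Q, cost = (D/Q)·S + (Q/2)·H.
TC(783) = (30,500/783)×140 + (783/2)×10 = £9,368.38
TC(1,770) = (30,500/1,770)×140 + (1,770/2)×10 = £11,262.43
Lots of 783 are cheaper by £1,894.04.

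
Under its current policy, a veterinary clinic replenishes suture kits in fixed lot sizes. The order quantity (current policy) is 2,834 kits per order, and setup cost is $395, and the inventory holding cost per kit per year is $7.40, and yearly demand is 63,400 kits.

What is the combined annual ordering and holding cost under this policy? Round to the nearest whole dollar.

$19,322

Annual ordering cost = (D/Q)·S = (63,400/2,834) × 395 = $8,836.63
Annual holding cost  = (Q/2)·H = (2,834/2) × 7.4 = $10,485.80
Total = $8,836.63 + $10,485.80 = $19,322.43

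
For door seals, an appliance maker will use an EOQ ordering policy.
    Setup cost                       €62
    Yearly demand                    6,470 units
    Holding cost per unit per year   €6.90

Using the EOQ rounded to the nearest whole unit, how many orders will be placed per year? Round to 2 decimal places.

2DS/H = 2·6,470·62/6.9 = 116,272.46
EOQ = √116,272.46 ≈ 340.99 → Q = 341
N = D/Q = 6,470/341 ≈ 18.974 orders/yr

18.97 orders per year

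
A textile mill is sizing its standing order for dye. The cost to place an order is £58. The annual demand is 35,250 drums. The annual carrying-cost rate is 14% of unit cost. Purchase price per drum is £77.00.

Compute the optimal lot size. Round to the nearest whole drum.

616 drums

Holding cost per drum per year: H = 14% × £77 = £10.7800
2DS/H = 2·35,250·58/10.78 = 379,313.54
EOQ = √379,313.54 ≈ 615.88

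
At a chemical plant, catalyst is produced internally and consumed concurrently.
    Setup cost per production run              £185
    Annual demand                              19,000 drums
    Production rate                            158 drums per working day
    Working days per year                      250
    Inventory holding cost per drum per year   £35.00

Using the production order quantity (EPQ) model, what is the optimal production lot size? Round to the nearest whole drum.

d = 19,000/250 = 76.0000 drums/day;  effective holding cost H(1 − d/p) = 35·(1 − 76.0000/158) = 18.16456
Q* = √(2DS / H_eff) = √(2·19,000·185 / 18.16456) ≈ 622.11

622 drums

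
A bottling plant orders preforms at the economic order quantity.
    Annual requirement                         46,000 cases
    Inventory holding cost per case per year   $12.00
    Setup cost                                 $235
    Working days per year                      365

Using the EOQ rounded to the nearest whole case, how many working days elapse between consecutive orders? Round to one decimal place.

2DS/H = 2·46,000·235/12 = 1,801,666.67
EOQ = √1,801,666.67 ≈ 1,342.26 → Q = 1,342 cases
T = Q/D × 365 days = 1,342/46,000 × 365 = 10.648 days

10.6 days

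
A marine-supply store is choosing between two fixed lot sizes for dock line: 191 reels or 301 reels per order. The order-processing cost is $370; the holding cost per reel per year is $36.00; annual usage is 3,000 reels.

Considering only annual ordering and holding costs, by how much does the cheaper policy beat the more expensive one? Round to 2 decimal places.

Annual cost at Q: ordering D·S/Q plus holding Q·H/2.
TC(191) = (3,000/191)×370 + (191/2)×36 = $9,249.52
TC(301) = (3,000/301)×370 + (301/2)×36 = $9,105.71
|ΔTC| = |$9,249.52 − $9,105.71| = $143.81

$143.81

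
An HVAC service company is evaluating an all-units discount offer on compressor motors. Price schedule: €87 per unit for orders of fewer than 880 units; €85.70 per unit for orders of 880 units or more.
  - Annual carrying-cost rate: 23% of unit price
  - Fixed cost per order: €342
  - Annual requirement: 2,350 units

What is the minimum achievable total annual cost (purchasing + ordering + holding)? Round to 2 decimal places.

H₁ = 23%×€87 = €20.0100;  H₂ = 23%×€85.70 = €19.7110
EOQ₁ = √(2×2,350×342/20.0100) = 283.43  (< 880, feasible at tier 1)
EOQ₂ = √(2×2,350×342/19.7110) = 285.57  (< 880 → use Q = 880 at tier-2 price)
TC(tier 1 (EOQ₁), Q≈283.4) = €210,121.34
TC(tier 2, Q≈880.0) = €210,981.14
Minimum at tier 1 (EOQ₁): €210,121.34

€210,121.34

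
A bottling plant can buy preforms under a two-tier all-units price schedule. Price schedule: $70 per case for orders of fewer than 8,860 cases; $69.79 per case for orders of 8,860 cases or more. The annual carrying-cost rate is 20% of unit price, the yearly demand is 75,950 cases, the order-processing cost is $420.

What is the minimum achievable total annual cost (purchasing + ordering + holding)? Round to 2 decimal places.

H₁ = 20%×$70 = $14.0000;  H₂ = 20%×$69.79 = $13.9580
EOQ₁ = √(2×75,950×420/14.0000) = 2,134.71  (< 8,860, feasible at tier 1)
EOQ₂ = √(2×75,950×420/13.9580) = 2,137.92  (< 8,860 → use Q = 8,860 at tier-2 price)
TC(tier 1 (EOQ₁), Q≈2,134.7) = $5,346,385.98
TC(tier 2, Q≈8,860.0) = $5,365,984.78
Minimum at tier 1 (EOQ₁): $5,346,385.98

$5,346,385.98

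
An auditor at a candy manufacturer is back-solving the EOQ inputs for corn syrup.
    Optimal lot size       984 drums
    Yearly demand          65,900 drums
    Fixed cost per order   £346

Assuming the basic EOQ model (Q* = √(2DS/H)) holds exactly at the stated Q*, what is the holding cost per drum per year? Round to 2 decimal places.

From Q* = √(2DS/H) ⇒ Q*² = 2DS/H.
H = 2DS / Q² = 2 × 65,900 × 346 / 984² = 47.0979

£47.10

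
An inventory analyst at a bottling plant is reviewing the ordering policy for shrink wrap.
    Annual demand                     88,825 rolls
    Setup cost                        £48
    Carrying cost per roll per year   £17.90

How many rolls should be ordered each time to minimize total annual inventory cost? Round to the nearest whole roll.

Q* = √(2·D·S / H) = √(2·88,825·48 / 17.9) = √476,379.9 ≈ 690.20

690 rolls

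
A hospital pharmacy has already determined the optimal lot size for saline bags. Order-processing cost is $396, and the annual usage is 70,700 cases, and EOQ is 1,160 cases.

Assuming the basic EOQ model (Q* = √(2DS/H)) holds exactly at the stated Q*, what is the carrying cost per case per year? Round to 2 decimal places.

$41.61

Since Q* = (2DS/H)^½, squaring gives Q*²·H = 2DS.
H = 2DS / Q² = 2 × 70,700 × 396 / 1,160² = 41.6130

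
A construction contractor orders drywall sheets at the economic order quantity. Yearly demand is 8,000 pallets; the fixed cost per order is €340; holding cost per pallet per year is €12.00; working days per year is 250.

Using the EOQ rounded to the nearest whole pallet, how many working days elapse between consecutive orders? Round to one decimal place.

21.0 days

EOQ = √(2DS/H) = √(2 × 8,000 × 340 / 12)
    = √(453,333.33) ≈ 673.30 → Q = 673 pallets
Cycle time = (working days × Q)/D = (250 × 673) / 8,000 = 21.031 days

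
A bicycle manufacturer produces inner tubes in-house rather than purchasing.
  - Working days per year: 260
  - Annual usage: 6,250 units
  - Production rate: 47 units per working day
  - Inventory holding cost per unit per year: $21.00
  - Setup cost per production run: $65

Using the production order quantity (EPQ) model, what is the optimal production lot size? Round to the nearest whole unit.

281 units

Daily demand d = 6,250/260 = 24.038; p = 47; 1 − d/p = 0.48854
EPQ = √(2DS / (H(1 − d/p)))
    = √(2 × 6,250 × 65 / (21 × 0.48854)) ≈ 281.42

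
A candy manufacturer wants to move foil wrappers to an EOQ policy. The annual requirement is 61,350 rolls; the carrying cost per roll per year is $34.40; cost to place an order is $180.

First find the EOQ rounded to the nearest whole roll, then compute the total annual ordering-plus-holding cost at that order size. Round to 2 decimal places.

$27,563.72

Optimal lot size Q* = (2 × 61,350 × $180 / $34.4)^½ ≈ 801.27 → Q = 801 rolls
Ordering: D/Q × S = 61,350/801 × $180 = $13,786.52
Holding:  Q/2 × H = 801/2 × $34.4 = $13,777.20
Total = $13,786.52 + $13,777.20 = $27,563.72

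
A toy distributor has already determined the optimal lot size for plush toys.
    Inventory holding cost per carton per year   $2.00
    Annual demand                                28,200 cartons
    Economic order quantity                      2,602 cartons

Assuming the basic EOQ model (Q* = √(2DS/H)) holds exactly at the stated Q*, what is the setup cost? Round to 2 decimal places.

$240.09

Since Q* = (2DS/H)^½, squaring gives Q*²·H = 2DS.
S = Q²H / (2D) = 2,602² × 2 / (2 × 28,200) = 240.0852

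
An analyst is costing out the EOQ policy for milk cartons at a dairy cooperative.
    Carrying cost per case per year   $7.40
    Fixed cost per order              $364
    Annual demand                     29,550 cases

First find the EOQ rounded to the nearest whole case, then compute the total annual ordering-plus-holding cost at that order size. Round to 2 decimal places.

$12,617.12

Optimal lot size Q* = (2 × 29,550 × $364 / $7.4)^½ ≈ 1,705.02 → Q = 1,705 cases
Annual ordering cost = (D/Q)·S = (29,550/1,705) × 364 = $6,308.62
Annual holding cost  = (Q/2)·H = (1,705/2) × 7.4 = $6,308.50
Total = $6,308.62 + $6,308.50 = $12,617.12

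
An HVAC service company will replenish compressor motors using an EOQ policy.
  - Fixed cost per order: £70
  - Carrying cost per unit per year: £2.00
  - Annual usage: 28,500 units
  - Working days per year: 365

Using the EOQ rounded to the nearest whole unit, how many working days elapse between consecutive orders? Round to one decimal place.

18.1 days

Optimal lot size Q* = (2 × 28,500 × £70 / £2)^½ ≈ 1,412.44 → Q = 1,412 units
Days between orders = 365 / (D/Q) = 365 / 20.184 ≈ 18.084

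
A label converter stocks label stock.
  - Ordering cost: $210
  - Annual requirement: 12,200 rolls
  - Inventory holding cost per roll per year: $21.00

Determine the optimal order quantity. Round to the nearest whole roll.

Q* = √(2·D·S / H) = √(2·12,200·210 / 21) = √244,000.0 ≈ 493.96

494 rolls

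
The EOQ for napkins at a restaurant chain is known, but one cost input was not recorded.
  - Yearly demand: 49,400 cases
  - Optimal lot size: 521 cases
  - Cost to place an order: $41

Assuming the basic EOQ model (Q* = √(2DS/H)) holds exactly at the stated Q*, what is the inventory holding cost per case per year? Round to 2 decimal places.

From Q* = √(2DS/H) ⇒ Q*² = 2DS/H.
H = 2DS / Q² = 2 × 49,400 × 41 / 521² = 14.9233

$14.92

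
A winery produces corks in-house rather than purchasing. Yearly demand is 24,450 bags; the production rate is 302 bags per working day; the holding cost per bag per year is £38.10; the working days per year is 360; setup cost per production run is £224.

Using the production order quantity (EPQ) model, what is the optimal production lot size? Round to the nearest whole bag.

609 bags

d = 24,450/360 = 67.9167 bags/day;  effective holding cost H(1 − d/p) = 38.1·(1 − 67.9167/302) = 29.53171
Q* = √(2DS / H_eff) = √(2·24,450·224 / 29.53171) ≈ 609.02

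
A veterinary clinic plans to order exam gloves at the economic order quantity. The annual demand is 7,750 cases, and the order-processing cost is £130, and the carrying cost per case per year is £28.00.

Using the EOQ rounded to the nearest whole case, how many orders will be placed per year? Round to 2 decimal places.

28.92 orders per year

Q* = √(2·D·S / H) = √(2·7,750·130 / 28) = √71,964.3 ≈ 268.26 → Q = 268
Orders per year = D/Q = 7,750 / 268 = 28.918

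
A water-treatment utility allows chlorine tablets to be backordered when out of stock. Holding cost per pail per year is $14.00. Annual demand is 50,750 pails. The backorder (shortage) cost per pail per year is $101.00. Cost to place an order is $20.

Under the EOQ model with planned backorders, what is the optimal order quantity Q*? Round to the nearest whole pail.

406 pails

Q* = √(2DS/H) · √((H + b)/b)
   = √(2 × 50,750 × 20 / 14) · √((14 + 101) / 101)
   = 380.789 × 1.0671 ≈ 406.32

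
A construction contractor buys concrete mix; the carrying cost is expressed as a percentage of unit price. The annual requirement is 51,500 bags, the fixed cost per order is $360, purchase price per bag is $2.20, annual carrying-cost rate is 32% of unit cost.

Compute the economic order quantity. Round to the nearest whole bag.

Carrying cost H = $2.2 × 32% = $0.7040/bag/yr
Optimal lot size Q* = (2 × 51,500 × $360 / $0.704)^½ ≈ 7,257.44

7,257 bags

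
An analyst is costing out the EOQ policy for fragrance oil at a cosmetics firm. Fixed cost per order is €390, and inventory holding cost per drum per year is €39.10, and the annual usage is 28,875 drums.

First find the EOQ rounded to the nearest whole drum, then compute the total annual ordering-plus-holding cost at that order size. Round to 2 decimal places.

EOQ = √(2DS/H) = √(2 × 28,875 × 390 / 39.1)
    = √(576,023.02) ≈ 758.96 → Q = 759 drums
Ordering: D/Q × S = 28,875/759 × €390 = €14,836.96
Holding:  Q/2 × H = 759/2 × €39.1 = €14,838.45
Total = €14,836.96 + €14,838.45 = €29,675.41

€29,675.41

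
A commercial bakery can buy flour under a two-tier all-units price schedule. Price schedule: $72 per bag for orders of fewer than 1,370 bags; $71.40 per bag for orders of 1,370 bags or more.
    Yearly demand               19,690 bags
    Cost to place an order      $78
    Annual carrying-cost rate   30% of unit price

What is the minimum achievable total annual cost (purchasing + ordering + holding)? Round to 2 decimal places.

H₁ = 30%×$72 = $21.6000;  H₂ = 30%×$71.40 = $21.4200
EOQ₁ = √(2×19,690×78/21.6000) = 377.10  (< 1,370, feasible at tier 1)
EOQ₂ = √(2×19,690×78/21.4200) = 378.68  (< 1,370 → use Q = 1,370 at tier-2 price)
TC(tier 1 (EOQ₁), Q≈377.1) = $1,425,825.39
TC(tier 2, Q≈1,370.0) = $1,421,659.74
Minimum at tier 2: $1,421,659.74

$1,421,659.74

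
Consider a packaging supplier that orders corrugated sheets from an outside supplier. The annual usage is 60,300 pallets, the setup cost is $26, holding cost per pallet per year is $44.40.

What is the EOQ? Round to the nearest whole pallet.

Q* = √(2·D·S / H) = √(2·60,300·26 / 44.4) = √70,621.6 ≈ 265.75

266 pallets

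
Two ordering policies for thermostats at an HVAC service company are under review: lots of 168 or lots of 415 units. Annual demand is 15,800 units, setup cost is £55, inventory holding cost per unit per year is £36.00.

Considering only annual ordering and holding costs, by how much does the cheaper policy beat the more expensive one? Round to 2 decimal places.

TC(Q) = (D/Q)S + (Q/2)H
TC(168) = (15,800/168)×55 + (168/2)×36 = £8,196.62
TC(415) = (15,800/415)×55 + (415/2)×36 = £9,563.98
Cheaper: Q = 168.  Difference = £1,367.36

£1,367.36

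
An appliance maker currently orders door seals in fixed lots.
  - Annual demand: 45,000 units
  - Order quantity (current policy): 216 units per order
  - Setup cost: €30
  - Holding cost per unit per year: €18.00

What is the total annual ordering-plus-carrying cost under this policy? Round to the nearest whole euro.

Annual ordering cost = (D/Q)·S = (45,000/216) × 30 = €6,250.00
Annual holding cost  = (Q/2)·H = (216/2) × 18 = €1,944.00
Total = €6,250.00 + €1,944.00 = €8,194.00

€8,194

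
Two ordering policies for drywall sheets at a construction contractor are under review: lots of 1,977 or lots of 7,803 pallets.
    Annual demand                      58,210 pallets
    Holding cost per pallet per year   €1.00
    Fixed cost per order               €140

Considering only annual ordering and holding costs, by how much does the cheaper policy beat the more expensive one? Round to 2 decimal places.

€164.71

Annual cost at Q: ordering D·S/Q plus holding Q·H/2.
TC(1,977) = (58,210/1,977)×140 + (1,977/2)×1 = €5,110.60
TC(7,803) = (58,210/7,803)×140 + (7,803/2)×1 = €4,945.89
Cheaper: Q = 7,803.  Difference = €164.71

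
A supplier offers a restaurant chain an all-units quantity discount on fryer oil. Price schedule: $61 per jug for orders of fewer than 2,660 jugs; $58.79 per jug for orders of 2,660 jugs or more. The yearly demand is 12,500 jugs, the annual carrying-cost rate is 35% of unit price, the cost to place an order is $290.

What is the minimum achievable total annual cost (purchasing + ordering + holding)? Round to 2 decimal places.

H₁ = 35%×$61 = $21.3500;  H₂ = 35%×$58.79 = $20.5765
EOQ₁ = √(2×12,500×290/21.3500) = 582.73  (< 2,660, feasible at tier 1)
EOQ₂ = √(2×12,500×290/20.5765) = 593.59  (< 2,660 → use Q = 2,660 at tier-2 price)
TC(tier 1 (EOQ₁), Q≈582.7) = $774,941.36
TC(tier 2, Q≈2,660.0) = $763,604.53
Minimum at tier 2: $763,604.53

$763,604.53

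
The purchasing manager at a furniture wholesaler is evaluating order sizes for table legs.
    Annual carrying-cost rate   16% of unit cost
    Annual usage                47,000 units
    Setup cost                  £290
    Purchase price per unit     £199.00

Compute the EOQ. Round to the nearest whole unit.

925 units

Carrying cost H = £199 × 16% = £31.8400/unit/yr
Q* = √(2·D·S / H) = √(2·47,000·290 / 31.84) = √856,155.8 ≈ 925.29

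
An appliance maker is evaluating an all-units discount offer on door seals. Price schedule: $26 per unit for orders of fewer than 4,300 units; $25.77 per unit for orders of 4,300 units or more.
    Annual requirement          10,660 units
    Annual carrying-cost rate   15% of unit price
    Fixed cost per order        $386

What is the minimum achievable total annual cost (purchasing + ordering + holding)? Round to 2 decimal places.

H₁ = 15%×$26 = $3.9000;  H₂ = 15%×$25.77 = $3.8655
EOQ₁ = √(2×10,660×386/3.9000) = 1,452.63  (< 4,300, feasible at tier 1)
EOQ₂ = √(2×10,660×386/3.8655) = 1,459.10  (< 4,300 → use Q = 4,300 at tier-2 price)
TC(tier 1 (EOQ₁), Q≈1,452.6) = $282,825.26
TC(tier 2, Q≈4,300.0) = $283,975.95
Minimum at tier 1 (EOQ₁): $282,825.26

$282,825.26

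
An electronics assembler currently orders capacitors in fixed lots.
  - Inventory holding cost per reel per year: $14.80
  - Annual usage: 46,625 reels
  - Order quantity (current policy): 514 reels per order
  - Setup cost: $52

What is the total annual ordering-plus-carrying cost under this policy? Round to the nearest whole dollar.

Annual ordering cost = (D/Q)·S = (46,625/514) × 52 = $4,716.93
Annual holding cost  = (Q/2)·H = (514/2) × 14.8 = $3,803.60
Total = $4,716.93 + $3,803.60 = $8,520.53

$8,521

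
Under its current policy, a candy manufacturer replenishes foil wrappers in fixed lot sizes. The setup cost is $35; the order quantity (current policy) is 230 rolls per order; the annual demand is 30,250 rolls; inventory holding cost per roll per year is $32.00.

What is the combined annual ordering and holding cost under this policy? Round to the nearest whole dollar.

Ordering: D/Q × S = 30,250/230 × $35 = $4,603.26
Holding:  Q/2 × H = 230/2 × $32 = $3,680.00
Total = $4,603.26 + $3,680.00 = $8,283.26

$8,283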